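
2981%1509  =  1472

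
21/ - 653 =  - 1 + 632/653= -0.03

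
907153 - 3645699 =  - 2738546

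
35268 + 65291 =100559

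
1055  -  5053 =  - 3998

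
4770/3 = 1590 = 1590.00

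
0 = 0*911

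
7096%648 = 616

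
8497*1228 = 10434316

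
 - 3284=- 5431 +2147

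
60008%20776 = 18456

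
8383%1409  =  1338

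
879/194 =4+ 103/194 = 4.53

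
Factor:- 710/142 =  - 5^1 = - 5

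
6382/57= 111 + 55/57 = 111.96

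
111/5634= 37/1878= 0.02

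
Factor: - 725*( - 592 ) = 429200 = 2^4 * 5^2*29^1  *37^1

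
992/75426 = 496/37713 =0.01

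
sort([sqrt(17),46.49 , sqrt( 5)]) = [sqrt(5),sqrt(17),46.49 ] 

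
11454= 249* 46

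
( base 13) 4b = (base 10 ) 63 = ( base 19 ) 36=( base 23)2H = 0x3F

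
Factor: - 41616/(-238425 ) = 2^4*3^1*5^( - 2)*11^( - 1) = 48/275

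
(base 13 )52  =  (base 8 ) 103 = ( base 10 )67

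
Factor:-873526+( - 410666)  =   - 1284192 = - 2^5*3^2*7^3*13^1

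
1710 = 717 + 993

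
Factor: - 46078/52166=  -  23039/26083 = - 23039^1*26083^( - 1)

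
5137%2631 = 2506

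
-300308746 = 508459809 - 808768555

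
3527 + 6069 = 9596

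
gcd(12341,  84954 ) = 1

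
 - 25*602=  -  15050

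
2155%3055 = 2155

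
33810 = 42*805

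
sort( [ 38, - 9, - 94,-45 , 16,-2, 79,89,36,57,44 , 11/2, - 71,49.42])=[ - 94, - 71,-45 , - 9,-2, 11/2,  16 , 36 , 38, 44, 49.42,57 , 79,89 ]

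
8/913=8/913 = 0.01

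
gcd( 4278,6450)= 6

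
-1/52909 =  - 1 + 52908/52909 = - 0.00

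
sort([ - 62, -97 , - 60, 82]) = [- 97, - 62, -60,82] 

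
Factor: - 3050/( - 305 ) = 10 = 2^1 *5^1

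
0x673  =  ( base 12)B57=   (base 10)1651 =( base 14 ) 85D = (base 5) 23101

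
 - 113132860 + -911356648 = - 1024489508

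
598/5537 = 598/5537 = 0.11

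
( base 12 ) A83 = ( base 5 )22124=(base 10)1539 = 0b11000000011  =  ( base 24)2g3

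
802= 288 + 514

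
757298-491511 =265787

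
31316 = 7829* 4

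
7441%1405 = 416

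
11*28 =308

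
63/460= 63/460 =0.14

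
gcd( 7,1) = 1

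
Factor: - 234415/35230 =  - 173/26=   - 2^ ( - 1)*13^( - 1 )*173^1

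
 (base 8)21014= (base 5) 234331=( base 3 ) 102221211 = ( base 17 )1D2C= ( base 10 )8716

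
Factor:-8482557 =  - 3^1 * 2827519^1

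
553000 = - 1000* ( - 553) 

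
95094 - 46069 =49025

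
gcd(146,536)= 2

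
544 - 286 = 258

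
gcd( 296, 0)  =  296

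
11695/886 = 11695/886 = 13.20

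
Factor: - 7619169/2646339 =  - 2539723/882113 = - 17^( - 1)*19^( -1 )*701^1*2731^( - 1)*3623^1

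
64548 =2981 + 61567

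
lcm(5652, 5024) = 45216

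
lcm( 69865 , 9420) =838380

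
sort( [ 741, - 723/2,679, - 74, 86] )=[ - 723/2,  -  74,86, 679,741]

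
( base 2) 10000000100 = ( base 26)1de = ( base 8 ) 2004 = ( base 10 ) 1028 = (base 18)332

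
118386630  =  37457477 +80929153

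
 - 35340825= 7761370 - 43102195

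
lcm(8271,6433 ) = 57897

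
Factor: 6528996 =2^2*3^2*181361^1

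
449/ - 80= - 6 + 31/80  =  - 5.61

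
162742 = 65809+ 96933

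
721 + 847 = 1568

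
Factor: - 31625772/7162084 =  - 3^1 * 1790521^( - 1) * 2635481^1=   - 7906443/1790521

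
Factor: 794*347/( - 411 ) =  - 275518/411 = -  2^1*3^(-1 )*137^(-1)* 347^1 *397^1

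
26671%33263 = 26671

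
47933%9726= 9029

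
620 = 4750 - 4130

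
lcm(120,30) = 120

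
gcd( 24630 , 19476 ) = 6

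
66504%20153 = 6045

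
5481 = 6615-1134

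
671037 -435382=235655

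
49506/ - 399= - 125 + 123/133 = - 124.08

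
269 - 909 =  - 640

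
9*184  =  1656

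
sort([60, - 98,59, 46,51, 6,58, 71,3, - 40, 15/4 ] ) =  [ - 98, - 40, 3,15/4, 6, 46, 51,58,59,  60, 71] 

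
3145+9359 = 12504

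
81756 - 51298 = 30458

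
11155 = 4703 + 6452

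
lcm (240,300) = 1200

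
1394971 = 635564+759407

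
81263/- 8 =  - 10158+1/8 = -  10157.88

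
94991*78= 7409298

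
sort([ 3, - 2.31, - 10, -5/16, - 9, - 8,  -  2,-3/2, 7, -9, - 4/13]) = [ - 10,-9, - 9,-8, - 2.31,- 2, - 3/2, - 5/16, - 4/13,  3,  7]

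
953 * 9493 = 9046829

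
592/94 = 296/47 = 6.30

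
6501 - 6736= -235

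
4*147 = 588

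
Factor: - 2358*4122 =  -  9719676 = - 2^2*3^4 * 131^1 * 229^1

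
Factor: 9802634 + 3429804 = 13232438 = 2^1*6616219^1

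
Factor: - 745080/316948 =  - 186270/79237 = -2^1*3^1  *5^1*7^1*17^(-1)*59^ ( - 1 )*79^(-1) * 887^1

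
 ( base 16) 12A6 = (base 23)90D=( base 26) 71G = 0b1001010100110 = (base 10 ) 4774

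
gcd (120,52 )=4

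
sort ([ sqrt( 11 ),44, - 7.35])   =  [ - 7.35, sqrt ( 11 ),44 ] 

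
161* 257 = 41377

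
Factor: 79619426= 2^1*39809713^1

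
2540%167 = 35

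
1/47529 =1/47529 =0.00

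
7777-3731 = 4046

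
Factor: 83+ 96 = 179 = 179^1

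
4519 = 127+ 4392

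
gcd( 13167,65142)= 693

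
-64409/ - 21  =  64409/21  =  3067.10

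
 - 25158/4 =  - 12579/2 = - 6289.50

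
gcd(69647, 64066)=1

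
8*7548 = 60384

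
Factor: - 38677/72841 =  - 23^( - 1 )*3167^( - 1 )*38677^1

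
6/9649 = 6/9649 = 0.00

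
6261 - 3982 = 2279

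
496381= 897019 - 400638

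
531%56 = 27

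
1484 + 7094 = 8578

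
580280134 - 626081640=- 45801506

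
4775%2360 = 55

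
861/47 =18 + 15/47 = 18.32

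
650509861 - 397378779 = 253131082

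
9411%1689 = 966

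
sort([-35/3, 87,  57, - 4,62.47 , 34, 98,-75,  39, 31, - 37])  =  [  -  75, - 37, - 35/3,  -  4 , 31 , 34 , 39, 57, 62.47, 87, 98]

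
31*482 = 14942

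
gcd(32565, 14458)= 1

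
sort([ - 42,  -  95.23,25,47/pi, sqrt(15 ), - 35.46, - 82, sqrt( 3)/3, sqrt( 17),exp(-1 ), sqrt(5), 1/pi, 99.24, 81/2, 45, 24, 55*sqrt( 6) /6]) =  [ - 95.23, - 82, - 42, - 35.46 , 1/pi,exp ( - 1 ), sqrt( 3)/3,sqrt (5),sqrt (15), sqrt (17),47/pi, 55 * sqrt( 6) /6, 24,25,81/2, 45, 99.24] 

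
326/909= 326/909 = 0.36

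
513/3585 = 171/1195=0.14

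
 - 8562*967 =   -  8279454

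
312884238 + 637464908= 950349146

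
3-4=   -  1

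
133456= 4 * 33364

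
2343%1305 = 1038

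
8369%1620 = 269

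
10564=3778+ 6786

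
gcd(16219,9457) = 49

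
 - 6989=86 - 7075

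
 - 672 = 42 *( - 16)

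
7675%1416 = 595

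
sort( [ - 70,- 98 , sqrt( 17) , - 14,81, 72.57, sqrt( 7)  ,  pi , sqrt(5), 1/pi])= [ -98,-70, - 14, 1/pi, sqrt(5 ),  sqrt(7) , pi,sqrt(17), 72.57,81 ]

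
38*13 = 494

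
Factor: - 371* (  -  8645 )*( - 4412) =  - 2^2*5^1*7^2 *13^1*19^1*53^1* 1103^1= - 14150585540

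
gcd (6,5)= 1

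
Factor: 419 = 419^1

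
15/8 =15/8=   1.88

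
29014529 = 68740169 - 39725640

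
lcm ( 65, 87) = 5655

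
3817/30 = 127 + 7/30 = 127.23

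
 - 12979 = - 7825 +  - 5154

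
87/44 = 87/44 =1.98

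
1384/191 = 1384/191 = 7.25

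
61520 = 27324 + 34196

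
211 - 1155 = - 944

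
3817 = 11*347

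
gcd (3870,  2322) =774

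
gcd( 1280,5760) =640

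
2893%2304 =589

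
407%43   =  20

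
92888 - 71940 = 20948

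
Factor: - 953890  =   - 2^1*5^1*7^1*13627^1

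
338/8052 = 169/4026 = 0.04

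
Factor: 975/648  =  2^ ( - 3)*3^(-3)*5^2*13^1 = 325/216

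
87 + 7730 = 7817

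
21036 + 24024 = 45060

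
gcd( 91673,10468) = 1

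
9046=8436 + 610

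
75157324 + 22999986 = 98157310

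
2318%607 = 497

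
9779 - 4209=5570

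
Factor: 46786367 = 29^1*1613323^1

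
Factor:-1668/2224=-3/4 = - 2^( - 2)*3^1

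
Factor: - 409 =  - 409^1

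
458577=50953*9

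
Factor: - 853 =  - 853^1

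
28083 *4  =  112332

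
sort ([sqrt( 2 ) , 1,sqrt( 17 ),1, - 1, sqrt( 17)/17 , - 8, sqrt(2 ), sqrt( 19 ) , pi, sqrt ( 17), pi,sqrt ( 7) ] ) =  [ - 8, - 1,sqrt( 17 )/17,1,1,sqrt( 2), sqrt( 2),sqrt( 7),pi,  pi, sqrt(17 ),sqrt( 17 ), sqrt(19) ] 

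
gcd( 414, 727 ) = 1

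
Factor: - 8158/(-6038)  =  3019^( - 1) *4079^1  =  4079/3019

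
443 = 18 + 425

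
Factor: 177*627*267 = 3^3*11^1*19^1 * 59^1*89^1 = 29631393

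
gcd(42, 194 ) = 2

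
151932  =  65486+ 86446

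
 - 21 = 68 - 89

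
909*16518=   15014862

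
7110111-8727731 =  -1617620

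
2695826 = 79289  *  34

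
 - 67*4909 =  - 328903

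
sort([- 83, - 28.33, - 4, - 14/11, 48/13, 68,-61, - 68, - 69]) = [-83,-69,-68,-61,-28.33,-4 ,-14/11, 48/13,68] 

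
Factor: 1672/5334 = 836/2667 = 2^2*3^(- 1 )*7^(-1 )*11^1*19^1*127^( - 1 )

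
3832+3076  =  6908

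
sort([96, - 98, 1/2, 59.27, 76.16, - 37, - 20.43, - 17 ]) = [ - 98,  -  37,-20.43, - 17 , 1/2, 59.27 , 76.16,96 ]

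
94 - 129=-35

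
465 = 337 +128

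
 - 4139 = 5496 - 9635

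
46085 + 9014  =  55099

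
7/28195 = 7/28195 = 0.00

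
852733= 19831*43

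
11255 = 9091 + 2164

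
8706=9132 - 426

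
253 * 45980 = 11632940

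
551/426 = 551/426=1.29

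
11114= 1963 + 9151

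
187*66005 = 12342935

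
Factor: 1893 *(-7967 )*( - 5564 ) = 2^2*3^1  *13^1*31^1*107^1*257^1*631^1  =  83913638484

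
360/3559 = 360/3559 = 0.10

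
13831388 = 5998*2306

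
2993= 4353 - 1360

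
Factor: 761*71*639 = 34525809 = 3^2*71^2*761^1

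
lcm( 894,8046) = 8046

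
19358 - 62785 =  - 43427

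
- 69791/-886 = 78+683/886 = 78.77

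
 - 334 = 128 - 462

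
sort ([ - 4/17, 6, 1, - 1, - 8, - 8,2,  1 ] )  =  [ - 8, - 8, - 1, - 4/17, 1,1,2,  6]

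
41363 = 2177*19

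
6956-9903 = - 2947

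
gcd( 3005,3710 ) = 5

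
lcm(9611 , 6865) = 48055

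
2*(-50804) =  - 101608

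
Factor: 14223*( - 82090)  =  -1167566070 = -2^1*3^1*5^1*11^1*431^1*8209^1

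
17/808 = 17/808  =  0.02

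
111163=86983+24180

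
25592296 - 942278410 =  - 916686114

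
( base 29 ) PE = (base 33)md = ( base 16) 2e3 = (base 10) 739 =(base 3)1000101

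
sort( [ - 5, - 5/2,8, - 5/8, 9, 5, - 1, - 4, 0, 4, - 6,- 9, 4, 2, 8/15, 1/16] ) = [ - 9, - 6, - 5, - 4, - 5/2, - 1, - 5/8,0, 1/16,8/15,2  ,  4, 4,5, 8, 9 ]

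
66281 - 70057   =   - 3776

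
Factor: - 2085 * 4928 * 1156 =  - 2^8*3^1 * 5^1 * 7^1*11^1*17^2*139^1 = - 11877761280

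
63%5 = 3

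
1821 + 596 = 2417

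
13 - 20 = - 7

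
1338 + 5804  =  7142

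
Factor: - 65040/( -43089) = 2^4*5^1 * 53^ ( - 1)= 80/53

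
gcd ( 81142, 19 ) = 1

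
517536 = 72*7188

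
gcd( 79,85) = 1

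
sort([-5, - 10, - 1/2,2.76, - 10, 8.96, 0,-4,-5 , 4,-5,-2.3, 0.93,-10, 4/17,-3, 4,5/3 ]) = [ - 10,-10, - 10, - 5, - 5 ,-5, - 4,-3, - 2.3,-1/2, 0,4/17, 0.93,5/3,2.76, 4,  4,8.96 ]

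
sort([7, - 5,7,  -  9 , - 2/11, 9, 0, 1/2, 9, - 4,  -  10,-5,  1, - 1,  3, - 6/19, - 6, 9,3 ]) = [ - 10, - 9, - 6,-5, - 5 ,-4, - 1, - 6/19,-2/11,0,1/2, 1, 3, 3, 7, 7, 9 , 9, 9]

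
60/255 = 4/17 = 0.24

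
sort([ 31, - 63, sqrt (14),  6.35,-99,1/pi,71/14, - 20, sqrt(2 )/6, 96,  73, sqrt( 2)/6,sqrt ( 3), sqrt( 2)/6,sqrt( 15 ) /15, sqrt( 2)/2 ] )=[ - 99, - 63, - 20,sqrt ( 2 ) /6,sqrt( 2)/6,sqrt (2)/6,  sqrt( 15)/15,1/pi, sqrt( 2)/2, sqrt(3),sqrt( 14),71/14 , 6.35,31, 73  ,  96]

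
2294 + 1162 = 3456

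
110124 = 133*828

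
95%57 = 38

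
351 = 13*27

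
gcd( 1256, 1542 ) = 2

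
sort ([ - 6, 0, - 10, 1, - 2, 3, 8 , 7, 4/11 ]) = [ - 10,-6 , - 2, 0,4/11,1,3,7, 8] 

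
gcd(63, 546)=21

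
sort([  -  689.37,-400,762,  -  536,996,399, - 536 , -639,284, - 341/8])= [  -  689.37,  -  639, - 536, - 536, - 400,  -  341/8, 284, 399, 762,996 ] 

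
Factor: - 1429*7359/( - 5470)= 10516011/5470 = 2^( - 1) * 3^1*5^(-1) *11^1*223^1 *547^( - 1)*1429^1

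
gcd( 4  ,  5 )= 1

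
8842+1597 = 10439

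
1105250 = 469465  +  635785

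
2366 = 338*7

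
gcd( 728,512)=8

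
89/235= 89/235 = 0.38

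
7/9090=7/9090 = 0.00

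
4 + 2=6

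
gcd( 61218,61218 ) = 61218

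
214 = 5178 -4964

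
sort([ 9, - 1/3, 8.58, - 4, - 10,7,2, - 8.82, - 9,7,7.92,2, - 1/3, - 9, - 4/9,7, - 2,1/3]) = [ - 10, - 9, - 9, - 8.82, - 4, - 2, - 4/9, - 1/3, - 1/3, 1/3 , 2,2,7,7,7,7.92,8.58 , 9] 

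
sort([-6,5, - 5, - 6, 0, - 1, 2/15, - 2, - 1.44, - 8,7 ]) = [ - 8,-6, - 6, - 5, - 2, - 1.44, -1,0, 2/15,5, 7 ]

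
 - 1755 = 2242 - 3997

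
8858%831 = 548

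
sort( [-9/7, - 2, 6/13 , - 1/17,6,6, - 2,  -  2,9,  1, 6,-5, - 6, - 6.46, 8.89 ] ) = [ - 6.46, - 6 ,  -  5, - 2, - 2, - 2, - 9/7, - 1/17,6/13,1 , 6,6,6,8.89, 9]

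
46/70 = 23/35 = 0.66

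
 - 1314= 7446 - 8760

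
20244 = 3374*6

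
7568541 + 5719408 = 13287949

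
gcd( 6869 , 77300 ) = 1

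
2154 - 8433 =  - 6279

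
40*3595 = 143800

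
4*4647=18588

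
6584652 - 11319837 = - 4735185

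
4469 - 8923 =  - 4454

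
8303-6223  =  2080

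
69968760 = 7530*9292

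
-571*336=-191856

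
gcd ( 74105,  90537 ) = 1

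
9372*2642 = 24760824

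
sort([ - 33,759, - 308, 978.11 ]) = [ - 308,-33,759,978.11]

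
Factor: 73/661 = 73^1*661^(-1 ) 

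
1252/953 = 1252/953= 1.31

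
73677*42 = 3094434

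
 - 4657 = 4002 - 8659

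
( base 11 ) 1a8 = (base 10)239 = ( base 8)357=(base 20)bj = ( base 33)78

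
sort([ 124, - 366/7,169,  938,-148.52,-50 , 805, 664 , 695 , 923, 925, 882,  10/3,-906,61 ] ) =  [-906, - 148.52, - 366/7, - 50, 10/3,61 , 124,169,664 , 695,805,882 , 923, 925,938]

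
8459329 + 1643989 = 10103318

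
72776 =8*9097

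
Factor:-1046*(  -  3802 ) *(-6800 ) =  - 2^6* 5^2 * 17^1*523^1*1901^1 =- 27042865600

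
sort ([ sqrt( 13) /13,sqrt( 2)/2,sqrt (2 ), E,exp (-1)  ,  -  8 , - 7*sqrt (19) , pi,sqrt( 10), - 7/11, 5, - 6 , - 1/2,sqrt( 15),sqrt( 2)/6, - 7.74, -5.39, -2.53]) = [ - 7*sqrt ( 19), - 8, - 7.74, - 6, -5.39, - 2.53 , - 7/11, - 1/2,sqrt (2)/6,sqrt (13 )/13, exp(-1 ),sqrt( 2)/2, sqrt (2),E, pi, sqrt (10 ),sqrt( 15) , 5]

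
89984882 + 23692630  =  113677512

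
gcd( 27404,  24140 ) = 68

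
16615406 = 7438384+9177022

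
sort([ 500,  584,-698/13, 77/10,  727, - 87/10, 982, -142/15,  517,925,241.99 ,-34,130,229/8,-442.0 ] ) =[ - 442.0  , - 698/13, - 34, - 142/15,-87/10,77/10,229/8,130,241.99,500,517,584,727,925,982 ] 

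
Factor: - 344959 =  - 344959^1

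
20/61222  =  10/30611 = 0.00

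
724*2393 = 1732532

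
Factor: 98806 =2^1 * 127^1*389^1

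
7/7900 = 7/7900=0.00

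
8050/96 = 83 + 41/48 = 83.85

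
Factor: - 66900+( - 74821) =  - 141721 = - 19^1 * 7459^1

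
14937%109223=14937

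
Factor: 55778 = 2^1*167^2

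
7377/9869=7377/9869 = 0.75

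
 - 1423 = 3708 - 5131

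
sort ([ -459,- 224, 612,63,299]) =[  -  459,  -  224,63,299, 612]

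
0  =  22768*0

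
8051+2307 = 10358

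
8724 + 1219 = 9943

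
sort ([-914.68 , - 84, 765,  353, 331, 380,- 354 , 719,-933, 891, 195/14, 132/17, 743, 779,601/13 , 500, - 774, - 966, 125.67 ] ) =[ - 966, - 933,-914.68, - 774, -354,-84, 132/17, 195/14, 601/13, 125.67,331,353, 380, 500,719 , 743, 765 , 779, 891]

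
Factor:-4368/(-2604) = 2^2*13^1*31^( -1)= 52/31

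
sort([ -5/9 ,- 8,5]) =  [ - 8, - 5/9,  5]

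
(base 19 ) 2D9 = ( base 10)978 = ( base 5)12403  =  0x3D2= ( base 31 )10H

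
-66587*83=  - 5526721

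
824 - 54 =770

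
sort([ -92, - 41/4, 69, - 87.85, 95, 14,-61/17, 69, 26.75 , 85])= [ - 92,-87.85, - 41/4,  -  61/17,14, 26.75, 69 , 69, 85, 95 ] 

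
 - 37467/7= - 37467/7 = - 5352.43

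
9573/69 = 138  +  17/23=138.74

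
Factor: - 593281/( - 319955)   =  5^( - 1 )*13^1*47^1*89^ ( - 1 ) * 719^ ( - 1 )*971^1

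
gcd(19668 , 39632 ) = 4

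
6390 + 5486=11876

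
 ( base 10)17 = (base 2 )10001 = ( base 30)H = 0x11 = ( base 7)23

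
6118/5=6118/5 = 1223.60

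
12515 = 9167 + 3348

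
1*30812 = 30812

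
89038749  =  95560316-6521567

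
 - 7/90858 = - 1  +  90851/90858 = - 0.00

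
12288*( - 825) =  - 10137600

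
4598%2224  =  150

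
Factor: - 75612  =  -2^2*3^1*6301^1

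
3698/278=1849/139=13.30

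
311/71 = 311/71 = 4.38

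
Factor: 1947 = 3^1*11^1*59^1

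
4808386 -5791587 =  - 983201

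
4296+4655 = 8951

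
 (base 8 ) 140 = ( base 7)165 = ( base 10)96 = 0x60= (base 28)3C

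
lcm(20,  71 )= 1420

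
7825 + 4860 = 12685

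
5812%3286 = 2526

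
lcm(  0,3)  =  0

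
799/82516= 799/82516=0.01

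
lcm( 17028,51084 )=51084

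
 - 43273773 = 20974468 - 64248241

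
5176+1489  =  6665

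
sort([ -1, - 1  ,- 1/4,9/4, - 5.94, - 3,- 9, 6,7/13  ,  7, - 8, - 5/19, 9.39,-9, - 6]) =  [ - 9, - 9,-8, - 6, - 5.94, - 3,-1, - 1, -5/19, - 1/4,7/13, 9/4,6,  7, 9.39]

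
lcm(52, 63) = 3276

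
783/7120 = 783/7120= 0.11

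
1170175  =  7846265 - 6676090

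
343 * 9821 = 3368603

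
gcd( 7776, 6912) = 864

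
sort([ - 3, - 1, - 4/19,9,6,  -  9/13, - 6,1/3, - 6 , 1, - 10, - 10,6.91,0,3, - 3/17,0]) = [ - 10,- 10, - 6,- 6, - 3,  -  1, - 9/13 ,-4/19,-3/17,0,0,1/3,1,3 , 6 , 6.91,9 ] 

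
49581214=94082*527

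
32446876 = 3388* 9577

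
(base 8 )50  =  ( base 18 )24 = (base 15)2a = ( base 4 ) 220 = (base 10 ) 40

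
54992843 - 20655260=34337583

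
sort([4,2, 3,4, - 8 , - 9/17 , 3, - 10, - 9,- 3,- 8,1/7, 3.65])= [-10,-9, - 8, - 8, - 3,-9/17, 1/7 , 2, 3, 3, 3.65, 4,4]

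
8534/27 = 316 + 2/27 = 316.07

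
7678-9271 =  - 1593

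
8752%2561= 1069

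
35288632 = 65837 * 536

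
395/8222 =395/8222 = 0.05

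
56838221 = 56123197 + 715024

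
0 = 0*8670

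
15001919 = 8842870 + 6159049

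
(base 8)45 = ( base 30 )17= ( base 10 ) 37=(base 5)122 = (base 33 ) 14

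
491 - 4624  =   - 4133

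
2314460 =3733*620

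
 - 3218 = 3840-7058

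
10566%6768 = 3798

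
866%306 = 254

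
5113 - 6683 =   -  1570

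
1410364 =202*6982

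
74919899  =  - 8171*( - 9169)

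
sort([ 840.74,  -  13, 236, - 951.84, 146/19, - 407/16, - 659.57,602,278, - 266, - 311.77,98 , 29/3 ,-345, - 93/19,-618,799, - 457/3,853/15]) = [ - 951.84, - 659.57, - 618, - 345, - 311.77,-266, - 457/3, - 407/16, - 13, - 93/19,146/19,29/3,853/15 , 98,236,278,602,799,840.74]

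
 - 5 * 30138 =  - 150690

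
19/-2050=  - 1 + 2031/2050 =-0.01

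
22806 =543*42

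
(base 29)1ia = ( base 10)1373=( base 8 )2535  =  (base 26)20L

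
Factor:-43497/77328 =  - 9/16= -2^( - 4)*3^2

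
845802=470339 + 375463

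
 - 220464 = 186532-406996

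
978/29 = 33 + 21/29 = 33.72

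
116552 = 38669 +77883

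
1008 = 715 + 293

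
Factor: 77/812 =2^(-2 )*11^1*29^(  -  1) = 11/116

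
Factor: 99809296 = 2^4*157^1*39733^1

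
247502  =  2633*94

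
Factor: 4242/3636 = 2^(-1 )*3^( - 1 )*7^1 = 7/6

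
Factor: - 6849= - 3^2*761^1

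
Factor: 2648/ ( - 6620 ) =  - 2^1 * 5^ ( - 1 ) = - 2/5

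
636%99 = 42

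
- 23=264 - 287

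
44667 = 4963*9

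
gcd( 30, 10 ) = 10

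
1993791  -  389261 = 1604530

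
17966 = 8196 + 9770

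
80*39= 3120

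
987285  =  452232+535053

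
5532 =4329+1203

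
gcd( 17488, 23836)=4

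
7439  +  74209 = 81648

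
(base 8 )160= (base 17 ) 6a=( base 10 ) 112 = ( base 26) 48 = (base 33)3D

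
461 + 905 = 1366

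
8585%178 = 41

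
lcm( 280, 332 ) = 23240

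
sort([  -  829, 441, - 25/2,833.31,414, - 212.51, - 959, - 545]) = [-959 ,  -  829,  -  545,-212.51, - 25/2,414,441 , 833.31 ] 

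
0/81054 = 0 = 0.00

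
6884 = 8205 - 1321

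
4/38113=4/38113 = 0.00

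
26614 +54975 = 81589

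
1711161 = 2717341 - 1006180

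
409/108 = 409/108  =  3.79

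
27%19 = 8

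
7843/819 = 7843/819 = 9.58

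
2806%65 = 11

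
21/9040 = 21/9040 = 0.00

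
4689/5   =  937 + 4/5= 937.80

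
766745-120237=646508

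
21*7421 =155841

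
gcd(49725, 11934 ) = 1989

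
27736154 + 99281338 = 127017492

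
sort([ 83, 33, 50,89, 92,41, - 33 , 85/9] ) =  [ - 33, 85/9,33 , 41,50, 83,89,92]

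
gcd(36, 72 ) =36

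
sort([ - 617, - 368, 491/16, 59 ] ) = [ - 617, - 368,491/16,59]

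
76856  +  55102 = 131958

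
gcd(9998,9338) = 2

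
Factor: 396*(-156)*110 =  - 6795360 = - 2^5*3^3*5^1*11^2*13^1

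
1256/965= 1256/965 = 1.30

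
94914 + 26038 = 120952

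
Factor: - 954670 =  - 2^1*5^1*95467^1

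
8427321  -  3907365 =4519956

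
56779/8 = 7097 + 3/8=7097.38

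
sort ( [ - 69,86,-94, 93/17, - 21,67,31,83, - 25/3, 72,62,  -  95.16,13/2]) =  [- 95.16 , - 94,-69, - 21, - 25/3,93/17 , 13/2,31,62,67,72, 83,86] 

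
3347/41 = 3347/41 = 81.63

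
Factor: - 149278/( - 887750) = 74639/443875 =5^( - 3)*53^( - 1 )* 67^( - 1 )*101^1*739^1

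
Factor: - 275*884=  - 243100 = - 2^2*5^2*11^1* 13^1 *17^1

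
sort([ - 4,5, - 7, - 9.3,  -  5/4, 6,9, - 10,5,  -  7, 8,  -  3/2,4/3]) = [ - 10, - 9.3, - 7, - 7, - 4, -3/2, - 5/4, 4/3 , 5, 5,6 , 8,9] 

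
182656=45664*4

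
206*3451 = 710906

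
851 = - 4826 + 5677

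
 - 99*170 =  - 16830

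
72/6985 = 72/6985= 0.01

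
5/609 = 5/609 = 0.01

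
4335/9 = 1445/3 =481.67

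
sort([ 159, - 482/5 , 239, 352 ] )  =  [ - 482/5, 159, 239,352]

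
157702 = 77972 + 79730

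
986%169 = 141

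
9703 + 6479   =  16182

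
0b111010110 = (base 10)470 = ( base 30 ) fk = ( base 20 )13a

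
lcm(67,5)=335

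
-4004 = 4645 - 8649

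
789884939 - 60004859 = 729880080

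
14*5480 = 76720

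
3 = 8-5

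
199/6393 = 199/6393 = 0.03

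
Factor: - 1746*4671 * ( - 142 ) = 1158090372 = 2^2 * 3^5 * 71^1*97^1*173^1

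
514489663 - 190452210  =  324037453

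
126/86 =63/43= 1.47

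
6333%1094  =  863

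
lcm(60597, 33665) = 302985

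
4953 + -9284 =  - 4331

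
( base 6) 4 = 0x4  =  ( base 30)4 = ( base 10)4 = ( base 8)4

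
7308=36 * 203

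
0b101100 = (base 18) 28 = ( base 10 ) 44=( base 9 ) 48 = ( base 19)26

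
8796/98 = 89+37/49 = 89.76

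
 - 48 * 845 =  - 40560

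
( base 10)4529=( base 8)10661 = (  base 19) ca7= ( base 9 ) 6182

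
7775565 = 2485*3129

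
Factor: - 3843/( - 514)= 2^(  -  1 )*3^2 * 7^1*61^1*257^( - 1 )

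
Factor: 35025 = 3^1*5^2*467^1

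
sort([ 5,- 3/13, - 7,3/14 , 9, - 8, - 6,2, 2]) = [ - 8, -7, - 6,-3/13,3/14,2,2,5, 9]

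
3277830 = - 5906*( - 555)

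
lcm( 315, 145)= 9135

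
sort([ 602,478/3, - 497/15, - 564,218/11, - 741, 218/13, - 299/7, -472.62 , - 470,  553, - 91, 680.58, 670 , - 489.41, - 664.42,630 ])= [ - 741, - 664.42, - 564, - 489.41,-472.62 , -470, - 91, - 299/7, - 497/15,218/13,218/11, 478/3, 553,602, 630 , 670 , 680.58 ]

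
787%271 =245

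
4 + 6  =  10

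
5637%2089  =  1459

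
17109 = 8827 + 8282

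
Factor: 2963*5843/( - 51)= - 3^( - 1)*17^( - 1)*2963^1 * 5843^1 = - 17312809/51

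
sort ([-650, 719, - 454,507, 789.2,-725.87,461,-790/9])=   [ - 725.87,-650,-454 , - 790/9,461, 507,719 , 789.2]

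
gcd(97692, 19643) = 1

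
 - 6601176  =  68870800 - 75471976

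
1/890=1/890 = 0.00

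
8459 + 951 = 9410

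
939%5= 4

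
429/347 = 429/347=1.24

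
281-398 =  - 117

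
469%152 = 13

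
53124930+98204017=151328947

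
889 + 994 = 1883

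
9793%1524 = 649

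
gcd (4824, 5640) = 24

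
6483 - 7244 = - 761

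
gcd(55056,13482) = 6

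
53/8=53/8 = 6.62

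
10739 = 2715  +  8024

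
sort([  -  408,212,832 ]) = [- 408,212,832]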